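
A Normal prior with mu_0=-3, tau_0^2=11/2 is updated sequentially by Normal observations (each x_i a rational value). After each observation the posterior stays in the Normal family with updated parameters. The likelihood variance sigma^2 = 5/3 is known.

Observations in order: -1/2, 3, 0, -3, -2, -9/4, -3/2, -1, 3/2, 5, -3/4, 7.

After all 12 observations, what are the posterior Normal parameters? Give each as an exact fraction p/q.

mu_0=303/812, tau_0^2=55/406

obs 1: x=-1/2 → posterior Normal(-93/86, 55/43)
obs 2: x=3 → posterior Normal(105/152, 55/76)
obs 3: x=0 → posterior Normal(105/218, 55/109)
obs 4: x=-3 → posterior Normal(-93/284, 55/142)
obs 5: x=-2 → posterior Normal(-9/14, 11/35)
obs 6: x=-9/4 → posterior Normal(-747/832, 55/208)
obs 7: x=-3/2 → posterior Normal(-945/964, 55/241)
obs 8: x=-1 → posterior Normal(-1077/1096, 55/274)
obs 9: x=3/2 → posterior Normal(-879/1228, 55/307)
obs 10: x=5 → posterior Normal(-219/1360, 11/68)
obs 11: x=-3/4 → posterior Normal(-159/746, 55/373)
obs 12: x=7 → posterior Normal(303/812, 55/406)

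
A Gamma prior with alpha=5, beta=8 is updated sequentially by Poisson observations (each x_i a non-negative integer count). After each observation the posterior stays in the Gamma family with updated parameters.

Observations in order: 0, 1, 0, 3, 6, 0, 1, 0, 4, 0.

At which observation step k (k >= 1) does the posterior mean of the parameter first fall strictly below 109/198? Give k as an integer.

obs 1: x=0 → posterior Gamma(5, 9)
obs 2: x=1 → posterior Gamma(6, 10)
obs 3: x=0 → posterior Gamma(6, 11)
obs 4: x=3 → posterior Gamma(9, 12)
obs 5: x=6 → posterior Gamma(15, 13)
obs 6: x=0 → posterior Gamma(15, 14)
obs 7: x=1 → posterior Gamma(16, 15)
obs 8: x=0 → posterior Gamma(16, 16)
obs 9: x=4 → posterior Gamma(20, 17)
obs 10: x=0 → posterior Gamma(20, 18)

k = 3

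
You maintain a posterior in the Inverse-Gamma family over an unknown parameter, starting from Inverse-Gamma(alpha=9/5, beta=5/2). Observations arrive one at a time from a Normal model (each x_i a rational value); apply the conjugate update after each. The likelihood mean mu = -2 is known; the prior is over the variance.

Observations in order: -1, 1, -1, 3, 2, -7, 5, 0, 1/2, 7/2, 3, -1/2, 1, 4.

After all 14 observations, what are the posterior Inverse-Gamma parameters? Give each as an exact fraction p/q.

obs 1: x=-1 → posterior Inverse-Gamma(23/10, 3)
obs 2: x=1 → posterior Inverse-Gamma(14/5, 15/2)
obs 3: x=-1 → posterior Inverse-Gamma(33/10, 8)
obs 4: x=3 → posterior Inverse-Gamma(19/5, 41/2)
obs 5: x=2 → posterior Inverse-Gamma(43/10, 57/2)
obs 6: x=-7 → posterior Inverse-Gamma(24/5, 41)
obs 7: x=5 → posterior Inverse-Gamma(53/10, 131/2)
obs 8: x=0 → posterior Inverse-Gamma(29/5, 135/2)
obs 9: x=1/2 → posterior Inverse-Gamma(63/10, 565/8)
obs 10: x=7/2 → posterior Inverse-Gamma(34/5, 343/4)
obs 11: x=3 → posterior Inverse-Gamma(73/10, 393/4)
obs 12: x=-1/2 → posterior Inverse-Gamma(39/5, 795/8)
obs 13: x=1 → posterior Inverse-Gamma(83/10, 831/8)
obs 14: x=4 → posterior Inverse-Gamma(44/5, 975/8)

alpha=44/5, beta=975/8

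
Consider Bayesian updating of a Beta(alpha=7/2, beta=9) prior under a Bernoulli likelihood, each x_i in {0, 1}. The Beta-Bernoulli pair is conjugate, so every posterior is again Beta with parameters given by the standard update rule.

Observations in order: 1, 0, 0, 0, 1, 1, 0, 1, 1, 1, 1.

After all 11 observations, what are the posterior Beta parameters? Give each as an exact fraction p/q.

obs 1: x=1 → posterior Beta(9/2, 9)
obs 2: x=0 → posterior Beta(9/2, 10)
obs 3: x=0 → posterior Beta(9/2, 11)
obs 4: x=0 → posterior Beta(9/2, 12)
obs 5: x=1 → posterior Beta(11/2, 12)
obs 6: x=1 → posterior Beta(13/2, 12)
obs 7: x=0 → posterior Beta(13/2, 13)
obs 8: x=1 → posterior Beta(15/2, 13)
obs 9: x=1 → posterior Beta(17/2, 13)
obs 10: x=1 → posterior Beta(19/2, 13)
obs 11: x=1 → posterior Beta(21/2, 13)

alpha=21/2, beta=13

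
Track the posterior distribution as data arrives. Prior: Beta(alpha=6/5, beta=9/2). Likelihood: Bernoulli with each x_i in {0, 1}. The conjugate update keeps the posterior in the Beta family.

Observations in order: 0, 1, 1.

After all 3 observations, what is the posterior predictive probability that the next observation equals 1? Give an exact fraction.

32/87

obs 1: x=0 → posterior Beta(6/5, 11/2)
obs 2: x=1 → posterior Beta(11/5, 11/2)
obs 3: x=1 → posterior Beta(16/5, 11/2)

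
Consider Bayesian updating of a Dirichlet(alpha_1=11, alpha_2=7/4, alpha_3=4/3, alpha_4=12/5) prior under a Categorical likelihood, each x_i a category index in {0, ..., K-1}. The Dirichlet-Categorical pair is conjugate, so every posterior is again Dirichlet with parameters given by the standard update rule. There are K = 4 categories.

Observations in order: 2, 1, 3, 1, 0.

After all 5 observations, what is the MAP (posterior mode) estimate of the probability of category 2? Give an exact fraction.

80/1049

obs 1: x=2 → posterior Dirichlet(11, 7/4, 7/3, 12/5)
obs 2: x=1 → posterior Dirichlet(11, 11/4, 7/3, 12/5)
obs 3: x=3 → posterior Dirichlet(11, 11/4, 7/3, 17/5)
obs 4: x=1 → posterior Dirichlet(11, 15/4, 7/3, 17/5)
obs 5: x=0 → posterior Dirichlet(12, 15/4, 7/3, 17/5)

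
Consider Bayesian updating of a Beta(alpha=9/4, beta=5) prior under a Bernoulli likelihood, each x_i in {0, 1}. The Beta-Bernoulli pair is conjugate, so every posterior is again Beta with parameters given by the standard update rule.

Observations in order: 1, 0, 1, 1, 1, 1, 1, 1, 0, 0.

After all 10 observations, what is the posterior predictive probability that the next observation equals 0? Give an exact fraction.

obs 1: x=1 → posterior Beta(13/4, 5)
obs 2: x=0 → posterior Beta(13/4, 6)
obs 3: x=1 → posterior Beta(17/4, 6)
obs 4: x=1 → posterior Beta(21/4, 6)
obs 5: x=1 → posterior Beta(25/4, 6)
obs 6: x=1 → posterior Beta(29/4, 6)
obs 7: x=1 → posterior Beta(33/4, 6)
obs 8: x=1 → posterior Beta(37/4, 6)
obs 9: x=0 → posterior Beta(37/4, 7)
obs 10: x=0 → posterior Beta(37/4, 8)

32/69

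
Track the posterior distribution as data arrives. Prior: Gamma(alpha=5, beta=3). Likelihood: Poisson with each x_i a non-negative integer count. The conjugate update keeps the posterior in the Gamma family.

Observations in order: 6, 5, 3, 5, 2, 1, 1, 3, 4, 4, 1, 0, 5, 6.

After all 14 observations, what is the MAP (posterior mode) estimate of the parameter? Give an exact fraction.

50/17

obs 1: x=6 → posterior Gamma(11, 4)
obs 2: x=5 → posterior Gamma(16, 5)
obs 3: x=3 → posterior Gamma(19, 6)
obs 4: x=5 → posterior Gamma(24, 7)
obs 5: x=2 → posterior Gamma(26, 8)
obs 6: x=1 → posterior Gamma(27, 9)
obs 7: x=1 → posterior Gamma(28, 10)
obs 8: x=3 → posterior Gamma(31, 11)
obs 9: x=4 → posterior Gamma(35, 12)
obs 10: x=4 → posterior Gamma(39, 13)
obs 11: x=1 → posterior Gamma(40, 14)
obs 12: x=0 → posterior Gamma(40, 15)
obs 13: x=5 → posterior Gamma(45, 16)
obs 14: x=6 → posterior Gamma(51, 17)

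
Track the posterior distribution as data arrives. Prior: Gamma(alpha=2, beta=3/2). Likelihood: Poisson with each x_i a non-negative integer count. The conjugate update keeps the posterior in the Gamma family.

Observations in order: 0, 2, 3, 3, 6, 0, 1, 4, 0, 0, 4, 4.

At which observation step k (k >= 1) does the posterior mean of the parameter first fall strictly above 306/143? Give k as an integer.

obs 1: x=0 → posterior Gamma(2, 5/2)
obs 2: x=2 → posterior Gamma(4, 7/2)
obs 3: x=3 → posterior Gamma(7, 9/2)
obs 4: x=3 → posterior Gamma(10, 11/2)
obs 5: x=6 → posterior Gamma(16, 13/2)
obs 6: x=0 → posterior Gamma(16, 15/2)
obs 7: x=1 → posterior Gamma(17, 17/2)
obs 8: x=4 → posterior Gamma(21, 19/2)
obs 9: x=0 → posterior Gamma(21, 21/2)
obs 10: x=0 → posterior Gamma(21, 23/2)
obs 11: x=4 → posterior Gamma(25, 25/2)
obs 12: x=4 → posterior Gamma(29, 27/2)

k = 5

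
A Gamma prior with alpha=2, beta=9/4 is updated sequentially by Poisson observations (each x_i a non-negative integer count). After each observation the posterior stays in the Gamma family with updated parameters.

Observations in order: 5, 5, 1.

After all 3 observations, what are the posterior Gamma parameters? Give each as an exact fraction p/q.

alpha=13, beta=21/4

obs 1: x=5 → posterior Gamma(7, 13/4)
obs 2: x=5 → posterior Gamma(12, 17/4)
obs 3: x=1 → posterior Gamma(13, 21/4)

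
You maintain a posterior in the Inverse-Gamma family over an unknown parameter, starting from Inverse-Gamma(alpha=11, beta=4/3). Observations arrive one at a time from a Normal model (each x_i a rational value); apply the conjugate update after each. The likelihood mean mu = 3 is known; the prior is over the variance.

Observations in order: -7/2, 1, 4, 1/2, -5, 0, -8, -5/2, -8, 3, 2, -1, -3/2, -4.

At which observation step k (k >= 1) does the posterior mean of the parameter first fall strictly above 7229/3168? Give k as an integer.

obs 1: x=-7/2 → posterior Inverse-Gamma(23/2, 539/24)
obs 2: x=1 → posterior Inverse-Gamma(12, 587/24)
obs 3: x=4 → posterior Inverse-Gamma(25/2, 599/24)
obs 4: x=1/2 → posterior Inverse-Gamma(13, 337/12)
obs 5: x=-5 → posterior Inverse-Gamma(27/2, 721/12)
obs 6: x=0 → posterior Inverse-Gamma(14, 775/12)
obs 7: x=-8 → posterior Inverse-Gamma(29/2, 1501/12)
obs 8: x=-5/2 → posterior Inverse-Gamma(15, 3365/24)
obs 9: x=-8 → posterior Inverse-Gamma(31/2, 4817/24)
obs 10: x=3 → posterior Inverse-Gamma(16, 4817/24)
obs 11: x=2 → posterior Inverse-Gamma(33/2, 4829/24)
obs 12: x=-1 → posterior Inverse-Gamma(17, 5021/24)
obs 13: x=-3/2 → posterior Inverse-Gamma(35/2, 658/3)
obs 14: x=-4 → posterior Inverse-Gamma(18, 1463/6)

k = 4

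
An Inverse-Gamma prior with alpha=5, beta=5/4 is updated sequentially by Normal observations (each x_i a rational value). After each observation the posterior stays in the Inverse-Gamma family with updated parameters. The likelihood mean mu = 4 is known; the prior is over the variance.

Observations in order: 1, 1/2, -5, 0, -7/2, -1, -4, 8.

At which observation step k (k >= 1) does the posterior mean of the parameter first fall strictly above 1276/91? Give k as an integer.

k = 6

obs 1: x=1 → posterior Inverse-Gamma(11/2, 23/4)
obs 2: x=1/2 → posterior Inverse-Gamma(6, 95/8)
obs 3: x=-5 → posterior Inverse-Gamma(13/2, 419/8)
obs 4: x=0 → posterior Inverse-Gamma(7, 483/8)
obs 5: x=-7/2 → posterior Inverse-Gamma(15/2, 177/2)
obs 6: x=-1 → posterior Inverse-Gamma(8, 101)
obs 7: x=-4 → posterior Inverse-Gamma(17/2, 133)
obs 8: x=8 → posterior Inverse-Gamma(9, 141)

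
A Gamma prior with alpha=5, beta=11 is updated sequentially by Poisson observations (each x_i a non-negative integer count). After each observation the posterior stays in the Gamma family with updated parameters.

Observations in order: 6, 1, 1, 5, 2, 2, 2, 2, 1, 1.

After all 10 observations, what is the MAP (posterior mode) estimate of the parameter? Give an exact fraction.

obs 1: x=6 → posterior Gamma(11, 12)
obs 2: x=1 → posterior Gamma(12, 13)
obs 3: x=1 → posterior Gamma(13, 14)
obs 4: x=5 → posterior Gamma(18, 15)
obs 5: x=2 → posterior Gamma(20, 16)
obs 6: x=2 → posterior Gamma(22, 17)
obs 7: x=2 → posterior Gamma(24, 18)
obs 8: x=2 → posterior Gamma(26, 19)
obs 9: x=1 → posterior Gamma(27, 20)
obs 10: x=1 → posterior Gamma(28, 21)

9/7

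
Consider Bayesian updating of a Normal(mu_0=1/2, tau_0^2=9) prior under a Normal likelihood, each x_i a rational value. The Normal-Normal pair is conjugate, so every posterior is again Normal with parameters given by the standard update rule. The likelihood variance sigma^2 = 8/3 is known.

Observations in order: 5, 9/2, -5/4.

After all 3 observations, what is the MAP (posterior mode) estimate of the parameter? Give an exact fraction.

obs 1: x=5 → posterior Normal(139/35, 72/35)
obs 2: x=9/2 → posterior Normal(521/124, 36/31)
obs 3: x=-5/4 → posterior Normal(907/356, 72/89)

907/356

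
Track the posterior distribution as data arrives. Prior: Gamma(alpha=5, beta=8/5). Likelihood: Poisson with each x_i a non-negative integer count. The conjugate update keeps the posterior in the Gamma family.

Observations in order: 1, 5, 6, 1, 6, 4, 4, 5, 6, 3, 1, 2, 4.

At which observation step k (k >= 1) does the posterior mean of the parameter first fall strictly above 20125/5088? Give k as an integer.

obs 1: x=1 → posterior Gamma(6, 13/5)
obs 2: x=5 → posterior Gamma(11, 18/5)
obs 3: x=6 → posterior Gamma(17, 23/5)
obs 4: x=1 → posterior Gamma(18, 28/5)
obs 5: x=6 → posterior Gamma(24, 33/5)
obs 6: x=4 → posterior Gamma(28, 38/5)
obs 7: x=4 → posterior Gamma(32, 43/5)
obs 8: x=5 → posterior Gamma(37, 48/5)
obs 9: x=6 → posterior Gamma(43, 53/5)
obs 10: x=3 → posterior Gamma(46, 58/5)
obs 11: x=1 → posterior Gamma(47, 63/5)
obs 12: x=2 → posterior Gamma(49, 68/5)
obs 13: x=4 → posterior Gamma(53, 73/5)

k = 9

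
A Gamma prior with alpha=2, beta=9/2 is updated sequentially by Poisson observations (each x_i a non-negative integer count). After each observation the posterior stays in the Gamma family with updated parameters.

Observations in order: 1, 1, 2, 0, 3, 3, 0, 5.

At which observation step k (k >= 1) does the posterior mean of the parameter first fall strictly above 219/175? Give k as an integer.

obs 1: x=1 → posterior Gamma(3, 11/2)
obs 2: x=1 → posterior Gamma(4, 13/2)
obs 3: x=2 → posterior Gamma(6, 15/2)
obs 4: x=0 → posterior Gamma(6, 17/2)
obs 5: x=3 → posterior Gamma(9, 19/2)
obs 6: x=3 → posterior Gamma(12, 21/2)
obs 7: x=0 → posterior Gamma(12, 23/2)
obs 8: x=5 → posterior Gamma(17, 25/2)

k = 8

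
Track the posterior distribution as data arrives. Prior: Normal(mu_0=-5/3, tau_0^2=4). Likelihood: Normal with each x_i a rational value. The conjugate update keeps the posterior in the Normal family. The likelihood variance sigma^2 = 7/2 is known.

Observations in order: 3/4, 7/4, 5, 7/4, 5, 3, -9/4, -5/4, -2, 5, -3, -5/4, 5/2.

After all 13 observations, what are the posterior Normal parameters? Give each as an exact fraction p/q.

mu_0=325/333, tau_0^2=28/111

obs 1: x=3/4 → posterior Normal(-17/45, 28/15)
obs 2: x=7/4 → posterior Normal(25/69, 28/23)
obs 3: x=5 → posterior Normal(145/93, 28/31)
obs 4: x=7/4 → posterior Normal(187/117, 28/39)
obs 5: x=5 → posterior Normal(307/141, 28/47)
obs 6: x=3 → posterior Normal(379/165, 28/55)
obs 7: x=-9/4 → posterior Normal(325/189, 4/9)
obs 8: x=-5/4 → posterior Normal(295/213, 28/71)
obs 9: x=-2 → posterior Normal(247/237, 28/79)
obs 10: x=5 → posterior Normal(367/261, 28/87)
obs 11: x=-3 → posterior Normal(59/57, 28/95)
obs 12: x=-5/4 → posterior Normal(265/309, 28/103)
obs 13: x=5/2 → posterior Normal(325/333, 28/111)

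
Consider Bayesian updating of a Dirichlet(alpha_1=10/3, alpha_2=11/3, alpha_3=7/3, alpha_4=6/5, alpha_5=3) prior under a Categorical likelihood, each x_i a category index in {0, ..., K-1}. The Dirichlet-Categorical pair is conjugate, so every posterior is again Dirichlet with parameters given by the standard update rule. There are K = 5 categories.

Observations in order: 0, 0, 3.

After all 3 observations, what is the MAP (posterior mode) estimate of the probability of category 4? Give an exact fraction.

obs 1: x=0 → posterior Dirichlet(13/3, 11/3, 7/3, 6/5, 3)
obs 2: x=0 → posterior Dirichlet(16/3, 11/3, 7/3, 6/5, 3)
obs 3: x=3 → posterior Dirichlet(16/3, 11/3, 7/3, 11/5, 3)

30/173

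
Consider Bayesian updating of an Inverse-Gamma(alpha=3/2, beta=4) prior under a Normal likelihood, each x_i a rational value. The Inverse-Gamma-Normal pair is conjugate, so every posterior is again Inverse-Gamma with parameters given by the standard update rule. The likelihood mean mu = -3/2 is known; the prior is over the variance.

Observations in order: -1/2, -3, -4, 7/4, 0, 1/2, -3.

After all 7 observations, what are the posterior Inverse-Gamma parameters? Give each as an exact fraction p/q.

obs 1: x=-1/2 → posterior Inverse-Gamma(2, 9/2)
obs 2: x=-3 → posterior Inverse-Gamma(5/2, 45/8)
obs 3: x=-4 → posterior Inverse-Gamma(3, 35/4)
obs 4: x=7/4 → posterior Inverse-Gamma(7/2, 449/32)
obs 5: x=0 → posterior Inverse-Gamma(4, 485/32)
obs 6: x=1/2 → posterior Inverse-Gamma(9/2, 549/32)
obs 7: x=-3 → posterior Inverse-Gamma(5, 585/32)

alpha=5, beta=585/32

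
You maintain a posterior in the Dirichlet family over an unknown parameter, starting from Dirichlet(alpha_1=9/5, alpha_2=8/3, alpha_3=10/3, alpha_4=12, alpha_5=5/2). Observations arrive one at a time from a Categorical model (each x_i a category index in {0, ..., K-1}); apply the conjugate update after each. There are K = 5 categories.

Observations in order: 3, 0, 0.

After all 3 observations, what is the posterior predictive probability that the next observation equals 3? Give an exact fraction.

130/253

obs 1: x=3 → posterior Dirichlet(9/5, 8/3, 10/3, 13, 5/2)
obs 2: x=0 → posterior Dirichlet(14/5, 8/3, 10/3, 13, 5/2)
obs 3: x=0 → posterior Dirichlet(19/5, 8/3, 10/3, 13, 5/2)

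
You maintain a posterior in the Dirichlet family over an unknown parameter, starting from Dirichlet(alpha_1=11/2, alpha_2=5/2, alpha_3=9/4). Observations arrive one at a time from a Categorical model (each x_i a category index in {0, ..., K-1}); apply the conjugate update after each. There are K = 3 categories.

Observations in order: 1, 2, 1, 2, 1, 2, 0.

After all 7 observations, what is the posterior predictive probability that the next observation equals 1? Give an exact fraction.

obs 1: x=1 → posterior Dirichlet(11/2, 7/2, 9/4)
obs 2: x=2 → posterior Dirichlet(11/2, 7/2, 13/4)
obs 3: x=1 → posterior Dirichlet(11/2, 9/2, 13/4)
obs 4: x=2 → posterior Dirichlet(11/2, 9/2, 17/4)
obs 5: x=1 → posterior Dirichlet(11/2, 11/2, 17/4)
obs 6: x=2 → posterior Dirichlet(11/2, 11/2, 21/4)
obs 7: x=0 → posterior Dirichlet(13/2, 11/2, 21/4)

22/69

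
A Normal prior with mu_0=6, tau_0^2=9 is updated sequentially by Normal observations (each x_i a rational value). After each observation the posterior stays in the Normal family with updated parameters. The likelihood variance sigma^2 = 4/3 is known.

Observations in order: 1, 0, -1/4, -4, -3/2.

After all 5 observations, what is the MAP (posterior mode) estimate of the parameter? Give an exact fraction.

obs 1: x=1 → posterior Normal(51/31, 36/31)
obs 2: x=0 → posterior Normal(51/58, 18/29)
obs 3: x=-1/4 → posterior Normal(177/340, 36/85)
obs 4: x=-4 → posterior Normal(-255/448, 9/28)
obs 5: x=-3/2 → posterior Normal(-3/4, 36/139)

-3/4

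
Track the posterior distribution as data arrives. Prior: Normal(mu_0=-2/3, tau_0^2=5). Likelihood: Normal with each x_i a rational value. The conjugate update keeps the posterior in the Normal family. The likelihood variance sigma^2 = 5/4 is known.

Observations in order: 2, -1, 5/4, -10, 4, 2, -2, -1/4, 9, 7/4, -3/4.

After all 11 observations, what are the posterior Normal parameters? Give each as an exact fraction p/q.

obs 1: x=2 → posterior Normal(22/15, 1)
obs 2: x=-1 → posterior Normal(10/27, 5/9)
obs 3: x=5/4 → posterior Normal(25/39, 5/13)
obs 4: x=-10 → posterior Normal(-95/51, 5/17)
obs 5: x=4 → posterior Normal(-47/63, 5/21)
obs 6: x=2 → posterior Normal(-23/75, 1/5)
obs 7: x=-2 → posterior Normal(-47/87, 5/29)
obs 8: x=-1/4 → posterior Normal(-50/99, 5/33)
obs 9: x=9 → posterior Normal(58/111, 5/37)
obs 10: x=7/4 → posterior Normal(79/123, 5/41)
obs 11: x=-3/4 → posterior Normal(14/27, 1/9)

mu_0=14/27, tau_0^2=1/9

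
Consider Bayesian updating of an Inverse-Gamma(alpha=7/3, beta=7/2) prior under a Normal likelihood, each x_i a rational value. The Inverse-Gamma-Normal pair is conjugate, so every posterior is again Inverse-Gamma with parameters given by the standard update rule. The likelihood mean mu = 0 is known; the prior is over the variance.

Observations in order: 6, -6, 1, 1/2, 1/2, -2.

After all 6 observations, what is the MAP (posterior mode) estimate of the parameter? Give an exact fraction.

obs 1: x=6 → posterior Inverse-Gamma(17/6, 43/2)
obs 2: x=-6 → posterior Inverse-Gamma(10/3, 79/2)
obs 3: x=1 → posterior Inverse-Gamma(23/6, 40)
obs 4: x=1/2 → posterior Inverse-Gamma(13/3, 321/8)
obs 5: x=1/2 → posterior Inverse-Gamma(29/6, 161/4)
obs 6: x=-2 → posterior Inverse-Gamma(16/3, 169/4)

507/76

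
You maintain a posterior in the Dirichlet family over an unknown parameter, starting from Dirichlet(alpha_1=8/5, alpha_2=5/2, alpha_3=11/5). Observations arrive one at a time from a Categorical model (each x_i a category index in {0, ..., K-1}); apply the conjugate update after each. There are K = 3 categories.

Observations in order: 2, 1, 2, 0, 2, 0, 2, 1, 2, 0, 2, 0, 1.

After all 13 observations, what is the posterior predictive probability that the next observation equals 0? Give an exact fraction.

56/193

obs 1: x=2 → posterior Dirichlet(8/5, 5/2, 16/5)
obs 2: x=1 → posterior Dirichlet(8/5, 7/2, 16/5)
obs 3: x=2 → posterior Dirichlet(8/5, 7/2, 21/5)
obs 4: x=0 → posterior Dirichlet(13/5, 7/2, 21/5)
obs 5: x=2 → posterior Dirichlet(13/5, 7/2, 26/5)
obs 6: x=0 → posterior Dirichlet(18/5, 7/2, 26/5)
obs 7: x=2 → posterior Dirichlet(18/5, 7/2, 31/5)
obs 8: x=1 → posterior Dirichlet(18/5, 9/2, 31/5)
obs 9: x=2 → posterior Dirichlet(18/5, 9/2, 36/5)
obs 10: x=0 → posterior Dirichlet(23/5, 9/2, 36/5)
obs 11: x=2 → posterior Dirichlet(23/5, 9/2, 41/5)
obs 12: x=0 → posterior Dirichlet(28/5, 9/2, 41/5)
obs 13: x=1 → posterior Dirichlet(28/5, 11/2, 41/5)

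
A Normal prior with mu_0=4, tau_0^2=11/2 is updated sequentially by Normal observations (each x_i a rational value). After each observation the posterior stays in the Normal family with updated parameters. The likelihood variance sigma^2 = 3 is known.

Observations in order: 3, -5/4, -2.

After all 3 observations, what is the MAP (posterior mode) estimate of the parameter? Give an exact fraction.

obs 1: x=3 → posterior Normal(57/17, 33/17)
obs 2: x=-5/4 → posterior Normal(173/112, 33/28)
obs 3: x=-2 → posterior Normal(85/156, 11/13)

85/156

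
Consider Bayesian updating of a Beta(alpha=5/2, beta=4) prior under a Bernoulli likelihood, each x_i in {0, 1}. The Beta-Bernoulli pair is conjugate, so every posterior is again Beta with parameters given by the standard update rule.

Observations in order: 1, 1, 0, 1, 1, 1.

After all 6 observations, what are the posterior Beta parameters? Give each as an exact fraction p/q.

obs 1: x=1 → posterior Beta(7/2, 4)
obs 2: x=1 → posterior Beta(9/2, 4)
obs 3: x=0 → posterior Beta(9/2, 5)
obs 4: x=1 → posterior Beta(11/2, 5)
obs 5: x=1 → posterior Beta(13/2, 5)
obs 6: x=1 → posterior Beta(15/2, 5)

alpha=15/2, beta=5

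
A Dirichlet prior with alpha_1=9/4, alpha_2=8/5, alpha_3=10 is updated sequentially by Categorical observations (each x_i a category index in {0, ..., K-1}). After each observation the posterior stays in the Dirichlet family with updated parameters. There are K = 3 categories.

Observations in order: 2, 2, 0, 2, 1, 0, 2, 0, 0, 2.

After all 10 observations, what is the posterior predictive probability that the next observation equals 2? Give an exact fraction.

obs 1: x=2 → posterior Dirichlet(9/4, 8/5, 11)
obs 2: x=2 → posterior Dirichlet(9/4, 8/5, 12)
obs 3: x=0 → posterior Dirichlet(13/4, 8/5, 12)
obs 4: x=2 → posterior Dirichlet(13/4, 8/5, 13)
obs 5: x=1 → posterior Dirichlet(13/4, 13/5, 13)
obs 6: x=0 → posterior Dirichlet(17/4, 13/5, 13)
obs 7: x=2 → posterior Dirichlet(17/4, 13/5, 14)
obs 8: x=0 → posterior Dirichlet(21/4, 13/5, 14)
obs 9: x=0 → posterior Dirichlet(25/4, 13/5, 14)
obs 10: x=2 → posterior Dirichlet(25/4, 13/5, 15)

100/159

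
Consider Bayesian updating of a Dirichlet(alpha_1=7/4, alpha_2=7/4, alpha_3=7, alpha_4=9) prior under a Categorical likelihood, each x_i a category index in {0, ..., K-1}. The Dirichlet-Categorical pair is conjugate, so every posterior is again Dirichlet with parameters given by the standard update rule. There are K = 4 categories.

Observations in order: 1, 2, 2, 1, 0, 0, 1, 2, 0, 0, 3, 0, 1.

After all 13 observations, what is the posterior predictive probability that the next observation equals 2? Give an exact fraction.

obs 1: x=1 → posterior Dirichlet(7/4, 11/4, 7, 9)
obs 2: x=2 → posterior Dirichlet(7/4, 11/4, 8, 9)
obs 3: x=2 → posterior Dirichlet(7/4, 11/4, 9, 9)
obs 4: x=1 → posterior Dirichlet(7/4, 15/4, 9, 9)
obs 5: x=0 → posterior Dirichlet(11/4, 15/4, 9, 9)
obs 6: x=0 → posterior Dirichlet(15/4, 15/4, 9, 9)
obs 7: x=1 → posterior Dirichlet(15/4, 19/4, 9, 9)
obs 8: x=2 → posterior Dirichlet(15/4, 19/4, 10, 9)
obs 9: x=0 → posterior Dirichlet(19/4, 19/4, 10, 9)
obs 10: x=0 → posterior Dirichlet(23/4, 19/4, 10, 9)
obs 11: x=3 → posterior Dirichlet(23/4, 19/4, 10, 10)
obs 12: x=0 → posterior Dirichlet(27/4, 19/4, 10, 10)
obs 13: x=1 → posterior Dirichlet(27/4, 23/4, 10, 10)

4/13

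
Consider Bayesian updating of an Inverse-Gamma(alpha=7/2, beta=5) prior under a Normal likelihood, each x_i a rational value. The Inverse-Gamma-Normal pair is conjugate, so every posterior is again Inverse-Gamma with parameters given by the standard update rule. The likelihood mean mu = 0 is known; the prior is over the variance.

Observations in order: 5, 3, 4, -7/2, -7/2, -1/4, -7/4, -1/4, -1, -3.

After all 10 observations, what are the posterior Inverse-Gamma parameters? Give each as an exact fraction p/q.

alpha=17/2, beta=1563/32

obs 1: x=5 → posterior Inverse-Gamma(4, 35/2)
obs 2: x=3 → posterior Inverse-Gamma(9/2, 22)
obs 3: x=4 → posterior Inverse-Gamma(5, 30)
obs 4: x=-7/2 → posterior Inverse-Gamma(11/2, 289/8)
obs 5: x=-7/2 → posterior Inverse-Gamma(6, 169/4)
obs 6: x=-1/4 → posterior Inverse-Gamma(13/2, 1353/32)
obs 7: x=-7/4 → posterior Inverse-Gamma(7, 701/16)
obs 8: x=-1/4 → posterior Inverse-Gamma(15/2, 1403/32)
obs 9: x=-1 → posterior Inverse-Gamma(8, 1419/32)
obs 10: x=-3 → posterior Inverse-Gamma(17/2, 1563/32)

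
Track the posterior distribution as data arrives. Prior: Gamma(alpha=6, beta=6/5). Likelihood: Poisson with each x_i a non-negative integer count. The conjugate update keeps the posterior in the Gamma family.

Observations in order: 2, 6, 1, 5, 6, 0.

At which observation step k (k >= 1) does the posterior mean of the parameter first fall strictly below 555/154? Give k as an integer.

k = 3

obs 1: x=2 → posterior Gamma(8, 11/5)
obs 2: x=6 → posterior Gamma(14, 16/5)
obs 3: x=1 → posterior Gamma(15, 21/5)
obs 4: x=5 → posterior Gamma(20, 26/5)
obs 5: x=6 → posterior Gamma(26, 31/5)
obs 6: x=0 → posterior Gamma(26, 36/5)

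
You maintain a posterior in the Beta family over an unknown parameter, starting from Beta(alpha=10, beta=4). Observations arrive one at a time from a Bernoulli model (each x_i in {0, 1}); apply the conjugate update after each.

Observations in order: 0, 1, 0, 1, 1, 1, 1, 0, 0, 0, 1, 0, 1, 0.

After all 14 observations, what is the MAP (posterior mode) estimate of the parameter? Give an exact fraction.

8/13

obs 1: x=0 → posterior Beta(10, 5)
obs 2: x=1 → posterior Beta(11, 5)
obs 3: x=0 → posterior Beta(11, 6)
obs 4: x=1 → posterior Beta(12, 6)
obs 5: x=1 → posterior Beta(13, 6)
obs 6: x=1 → posterior Beta(14, 6)
obs 7: x=1 → posterior Beta(15, 6)
obs 8: x=0 → posterior Beta(15, 7)
obs 9: x=0 → posterior Beta(15, 8)
obs 10: x=0 → posterior Beta(15, 9)
obs 11: x=1 → posterior Beta(16, 9)
obs 12: x=0 → posterior Beta(16, 10)
obs 13: x=1 → posterior Beta(17, 10)
obs 14: x=0 → posterior Beta(17, 11)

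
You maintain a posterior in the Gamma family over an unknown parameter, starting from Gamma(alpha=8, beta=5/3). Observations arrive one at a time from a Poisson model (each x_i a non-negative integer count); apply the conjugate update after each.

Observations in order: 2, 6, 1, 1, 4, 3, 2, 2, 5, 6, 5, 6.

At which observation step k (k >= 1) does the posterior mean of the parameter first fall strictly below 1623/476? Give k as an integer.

k = 4

obs 1: x=2 → posterior Gamma(10, 8/3)
obs 2: x=6 → posterior Gamma(16, 11/3)
obs 3: x=1 → posterior Gamma(17, 14/3)
obs 4: x=1 → posterior Gamma(18, 17/3)
obs 5: x=4 → posterior Gamma(22, 20/3)
obs 6: x=3 → posterior Gamma(25, 23/3)
obs 7: x=2 → posterior Gamma(27, 26/3)
obs 8: x=2 → posterior Gamma(29, 29/3)
obs 9: x=5 → posterior Gamma(34, 32/3)
obs 10: x=6 → posterior Gamma(40, 35/3)
obs 11: x=5 → posterior Gamma(45, 38/3)
obs 12: x=6 → posterior Gamma(51, 41/3)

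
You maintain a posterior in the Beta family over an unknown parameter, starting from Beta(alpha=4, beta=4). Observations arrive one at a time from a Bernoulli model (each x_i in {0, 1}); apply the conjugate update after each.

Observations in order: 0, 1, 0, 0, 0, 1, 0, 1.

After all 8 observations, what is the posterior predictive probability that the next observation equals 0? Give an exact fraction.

obs 1: x=0 → posterior Beta(4, 5)
obs 2: x=1 → posterior Beta(5, 5)
obs 3: x=0 → posterior Beta(5, 6)
obs 4: x=0 → posterior Beta(5, 7)
obs 5: x=0 → posterior Beta(5, 8)
obs 6: x=1 → posterior Beta(6, 8)
obs 7: x=0 → posterior Beta(6, 9)
obs 8: x=1 → posterior Beta(7, 9)

9/16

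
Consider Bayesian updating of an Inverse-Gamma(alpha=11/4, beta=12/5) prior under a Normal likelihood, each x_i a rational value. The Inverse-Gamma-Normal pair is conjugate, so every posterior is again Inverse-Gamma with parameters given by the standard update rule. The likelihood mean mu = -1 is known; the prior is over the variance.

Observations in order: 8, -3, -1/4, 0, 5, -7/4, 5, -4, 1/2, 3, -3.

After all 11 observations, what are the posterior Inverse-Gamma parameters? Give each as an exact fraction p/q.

alpha=33/4, beta=7807/80

obs 1: x=8 → posterior Inverse-Gamma(13/4, 429/10)
obs 2: x=-3 → posterior Inverse-Gamma(15/4, 449/10)
obs 3: x=-1/4 → posterior Inverse-Gamma(17/4, 7229/160)
obs 4: x=0 → posterior Inverse-Gamma(19/4, 7309/160)
obs 5: x=5 → posterior Inverse-Gamma(21/4, 10189/160)
obs 6: x=-7/4 → posterior Inverse-Gamma(23/4, 5117/80)
obs 7: x=5 → posterior Inverse-Gamma(25/4, 6557/80)
obs 8: x=-4 → posterior Inverse-Gamma(27/4, 6917/80)
obs 9: x=1/2 → posterior Inverse-Gamma(29/4, 7007/80)
obs 10: x=3 → posterior Inverse-Gamma(31/4, 7647/80)
obs 11: x=-3 → posterior Inverse-Gamma(33/4, 7807/80)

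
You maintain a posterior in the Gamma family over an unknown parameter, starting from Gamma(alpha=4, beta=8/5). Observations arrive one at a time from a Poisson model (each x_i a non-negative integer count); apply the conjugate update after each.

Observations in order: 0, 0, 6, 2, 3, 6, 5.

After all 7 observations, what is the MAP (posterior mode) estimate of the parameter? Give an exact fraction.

125/43

obs 1: x=0 → posterior Gamma(4, 13/5)
obs 2: x=0 → posterior Gamma(4, 18/5)
obs 3: x=6 → posterior Gamma(10, 23/5)
obs 4: x=2 → posterior Gamma(12, 28/5)
obs 5: x=3 → posterior Gamma(15, 33/5)
obs 6: x=6 → posterior Gamma(21, 38/5)
obs 7: x=5 → posterior Gamma(26, 43/5)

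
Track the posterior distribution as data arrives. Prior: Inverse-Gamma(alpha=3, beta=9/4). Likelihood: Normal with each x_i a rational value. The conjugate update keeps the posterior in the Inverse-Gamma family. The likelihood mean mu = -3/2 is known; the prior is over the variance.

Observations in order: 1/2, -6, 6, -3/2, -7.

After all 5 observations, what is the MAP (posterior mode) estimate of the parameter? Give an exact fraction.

461/52

obs 1: x=1/2 → posterior Inverse-Gamma(7/2, 17/4)
obs 2: x=-6 → posterior Inverse-Gamma(4, 115/8)
obs 3: x=6 → posterior Inverse-Gamma(9/2, 85/2)
obs 4: x=-3/2 → posterior Inverse-Gamma(5, 85/2)
obs 5: x=-7 → posterior Inverse-Gamma(11/2, 461/8)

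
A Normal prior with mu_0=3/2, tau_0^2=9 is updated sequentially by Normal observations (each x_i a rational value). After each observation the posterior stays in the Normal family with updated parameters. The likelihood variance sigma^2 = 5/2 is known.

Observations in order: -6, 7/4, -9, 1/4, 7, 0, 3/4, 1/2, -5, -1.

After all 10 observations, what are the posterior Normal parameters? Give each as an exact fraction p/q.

mu_0=-186/185, tau_0^2=9/37

obs 1: x=-6 → posterior Normal(-201/46, 45/23)
obs 2: x=7/4 → posterior Normal(-69/41, 45/41)
obs 3: x=-9 → posterior Normal(-231/59, 45/59)
obs 4: x=1/4 → posterior Normal(-453/154, 45/77)
obs 5: x=7 → posterior Normal(-201/190, 9/19)
obs 6: x=0 → posterior Normal(-201/226, 45/113)
obs 7: x=3/4 → posterior Normal(-87/131, 45/131)
obs 8: x=1/2 → posterior Normal(-78/149, 45/149)
obs 9: x=-5 → posterior Normal(-168/167, 45/167)
obs 10: x=-1 → posterior Normal(-186/185, 9/37)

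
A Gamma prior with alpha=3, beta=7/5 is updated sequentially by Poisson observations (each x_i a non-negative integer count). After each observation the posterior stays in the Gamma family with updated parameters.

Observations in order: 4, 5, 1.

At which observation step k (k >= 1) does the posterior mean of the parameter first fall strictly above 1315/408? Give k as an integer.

k = 2

obs 1: x=4 → posterior Gamma(7, 12/5)
obs 2: x=5 → posterior Gamma(12, 17/5)
obs 3: x=1 → posterior Gamma(13, 22/5)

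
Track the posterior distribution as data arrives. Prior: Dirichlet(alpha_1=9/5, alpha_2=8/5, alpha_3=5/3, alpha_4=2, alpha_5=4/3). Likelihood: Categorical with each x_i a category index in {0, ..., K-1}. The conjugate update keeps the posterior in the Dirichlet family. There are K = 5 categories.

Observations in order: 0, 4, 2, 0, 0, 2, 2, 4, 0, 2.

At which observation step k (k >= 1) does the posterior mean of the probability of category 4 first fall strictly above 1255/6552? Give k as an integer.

k = 2

obs 1: x=0 → posterior Dirichlet(14/5, 8/5, 5/3, 2, 4/3)
obs 2: x=4 → posterior Dirichlet(14/5, 8/5, 5/3, 2, 7/3)
obs 3: x=2 → posterior Dirichlet(14/5, 8/5, 8/3, 2, 7/3)
obs 4: x=0 → posterior Dirichlet(19/5, 8/5, 8/3, 2, 7/3)
obs 5: x=0 → posterior Dirichlet(24/5, 8/5, 8/3, 2, 7/3)
obs 6: x=2 → posterior Dirichlet(24/5, 8/5, 11/3, 2, 7/3)
obs 7: x=2 → posterior Dirichlet(24/5, 8/5, 14/3, 2, 7/3)
obs 8: x=4 → posterior Dirichlet(24/5, 8/5, 14/3, 2, 10/3)
obs 9: x=0 → posterior Dirichlet(29/5, 8/5, 14/3, 2, 10/3)
obs 10: x=2 → posterior Dirichlet(29/5, 8/5, 17/3, 2, 10/3)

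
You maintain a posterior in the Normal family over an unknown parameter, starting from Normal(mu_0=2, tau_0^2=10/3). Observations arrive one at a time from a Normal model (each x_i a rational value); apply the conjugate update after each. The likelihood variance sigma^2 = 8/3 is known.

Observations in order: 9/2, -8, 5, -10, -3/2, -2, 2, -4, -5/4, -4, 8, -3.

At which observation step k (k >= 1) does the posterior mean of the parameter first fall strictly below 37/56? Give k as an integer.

k = 2

obs 1: x=9/2 → posterior Normal(61/18, 40/27)
obs 2: x=-8 → posterior Normal(-19/28, 20/21)
obs 3: x=5 → posterior Normal(31/38, 40/57)
obs 4: x=-10 → posterior Normal(-23/16, 5/9)
obs 5: x=-3/2 → posterior Normal(-42/29, 40/87)
obs 6: x=-2 → posterior Normal(-26/17, 20/51)
obs 7: x=2 → posterior Normal(-14/13, 40/117)
obs 8: x=-4 → posterior Normal(-31/22, 10/33)
obs 9: x=-5/4 → posterior Normal(-39/28, 40/147)
obs 10: x=-4 → posterior Normal(-353/216, 20/81)
obs 11: x=8 → posterior Normal(-193/236, 40/177)
obs 12: x=-3 → posterior Normal(-253/256, 5/24)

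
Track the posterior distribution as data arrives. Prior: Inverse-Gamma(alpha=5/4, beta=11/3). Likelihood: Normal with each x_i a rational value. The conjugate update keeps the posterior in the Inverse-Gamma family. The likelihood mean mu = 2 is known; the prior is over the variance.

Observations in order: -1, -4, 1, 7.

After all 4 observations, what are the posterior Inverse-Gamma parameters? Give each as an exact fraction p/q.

obs 1: x=-1 → posterior Inverse-Gamma(7/4, 49/6)
obs 2: x=-4 → posterior Inverse-Gamma(9/4, 157/6)
obs 3: x=1 → posterior Inverse-Gamma(11/4, 80/3)
obs 4: x=7 → posterior Inverse-Gamma(13/4, 235/6)

alpha=13/4, beta=235/6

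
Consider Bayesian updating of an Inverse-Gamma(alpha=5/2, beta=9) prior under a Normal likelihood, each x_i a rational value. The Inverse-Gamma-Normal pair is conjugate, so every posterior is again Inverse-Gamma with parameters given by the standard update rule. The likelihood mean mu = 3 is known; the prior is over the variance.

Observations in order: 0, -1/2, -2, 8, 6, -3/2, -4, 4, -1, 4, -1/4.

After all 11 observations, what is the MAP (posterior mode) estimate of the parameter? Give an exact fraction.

obs 1: x=0 → posterior Inverse-Gamma(3, 27/2)
obs 2: x=-1/2 → posterior Inverse-Gamma(7/2, 157/8)
obs 3: x=-2 → posterior Inverse-Gamma(4, 257/8)
obs 4: x=8 → posterior Inverse-Gamma(9/2, 357/8)
obs 5: x=6 → posterior Inverse-Gamma(5, 393/8)
obs 6: x=-3/2 → posterior Inverse-Gamma(11/2, 237/4)
obs 7: x=-4 → posterior Inverse-Gamma(6, 335/4)
obs 8: x=4 → posterior Inverse-Gamma(13/2, 337/4)
obs 9: x=-1 → posterior Inverse-Gamma(7, 369/4)
obs 10: x=4 → posterior Inverse-Gamma(15/2, 371/4)
obs 11: x=-1/4 → posterior Inverse-Gamma(8, 3137/32)

3137/288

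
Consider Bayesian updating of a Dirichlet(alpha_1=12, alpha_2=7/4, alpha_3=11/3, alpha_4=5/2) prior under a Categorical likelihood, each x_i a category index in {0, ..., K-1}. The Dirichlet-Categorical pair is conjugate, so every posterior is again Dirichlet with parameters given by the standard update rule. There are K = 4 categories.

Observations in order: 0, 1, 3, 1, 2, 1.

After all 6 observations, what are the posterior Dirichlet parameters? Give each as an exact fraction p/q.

alpha_1=13, alpha_2=19/4, alpha_3=14/3, alpha_4=7/2

obs 1: x=0 → posterior Dirichlet(13, 7/4, 11/3, 5/2)
obs 2: x=1 → posterior Dirichlet(13, 11/4, 11/3, 5/2)
obs 3: x=3 → posterior Dirichlet(13, 11/4, 11/3, 7/2)
obs 4: x=1 → posterior Dirichlet(13, 15/4, 11/3, 7/2)
obs 5: x=2 → posterior Dirichlet(13, 15/4, 14/3, 7/2)
obs 6: x=1 → posterior Dirichlet(13, 19/4, 14/3, 7/2)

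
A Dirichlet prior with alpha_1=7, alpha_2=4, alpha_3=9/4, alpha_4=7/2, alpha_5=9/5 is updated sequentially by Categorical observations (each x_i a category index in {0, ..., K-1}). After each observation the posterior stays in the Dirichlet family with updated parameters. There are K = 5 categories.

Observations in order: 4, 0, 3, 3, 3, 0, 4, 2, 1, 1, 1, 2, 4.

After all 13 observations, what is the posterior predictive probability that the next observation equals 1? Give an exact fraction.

obs 1: x=4 → posterior Dirichlet(7, 4, 9/4, 7/2, 14/5)
obs 2: x=0 → posterior Dirichlet(8, 4, 9/4, 7/2, 14/5)
obs 3: x=3 → posterior Dirichlet(8, 4, 9/4, 9/2, 14/5)
obs 4: x=3 → posterior Dirichlet(8, 4, 9/4, 11/2, 14/5)
obs 5: x=3 → posterior Dirichlet(8, 4, 9/4, 13/2, 14/5)
obs 6: x=0 → posterior Dirichlet(9, 4, 9/4, 13/2, 14/5)
obs 7: x=4 → posterior Dirichlet(9, 4, 9/4, 13/2, 19/5)
obs 8: x=2 → posterior Dirichlet(9, 4, 13/4, 13/2, 19/5)
obs 9: x=1 → posterior Dirichlet(9, 5, 13/4, 13/2, 19/5)
obs 10: x=1 → posterior Dirichlet(9, 6, 13/4, 13/2, 19/5)
obs 11: x=1 → posterior Dirichlet(9, 7, 13/4, 13/2, 19/5)
obs 12: x=2 → posterior Dirichlet(9, 7, 17/4, 13/2, 19/5)
obs 13: x=4 → posterior Dirichlet(9, 7, 17/4, 13/2, 24/5)

140/631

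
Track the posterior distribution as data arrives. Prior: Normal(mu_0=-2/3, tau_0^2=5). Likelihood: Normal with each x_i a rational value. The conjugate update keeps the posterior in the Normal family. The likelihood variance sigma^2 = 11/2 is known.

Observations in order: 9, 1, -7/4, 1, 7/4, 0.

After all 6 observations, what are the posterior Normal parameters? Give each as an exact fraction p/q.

obs 1: x=9 → posterior Normal(248/63, 55/21)
obs 2: x=1 → posterior Normal(278/93, 55/31)
obs 3: x=-7/4 → posterior Normal(11/6, 55/41)
obs 4: x=1 → posterior Normal(511/306, 55/51)
obs 5: x=7/4 → posterior Normal(308/183, 55/61)
obs 6: x=0 → posterior Normal(308/213, 55/71)

mu_0=308/213, tau_0^2=55/71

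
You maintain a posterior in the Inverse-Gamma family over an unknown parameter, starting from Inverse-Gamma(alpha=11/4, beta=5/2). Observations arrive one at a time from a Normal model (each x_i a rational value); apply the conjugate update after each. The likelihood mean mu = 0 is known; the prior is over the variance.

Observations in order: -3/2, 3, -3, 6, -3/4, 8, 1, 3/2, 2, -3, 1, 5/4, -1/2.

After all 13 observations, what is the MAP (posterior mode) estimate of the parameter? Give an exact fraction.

obs 1: x=-3/2 → posterior Inverse-Gamma(13/4, 29/8)
obs 2: x=3 → posterior Inverse-Gamma(15/4, 65/8)
obs 3: x=-3 → posterior Inverse-Gamma(17/4, 101/8)
obs 4: x=6 → posterior Inverse-Gamma(19/4, 245/8)
obs 5: x=-3/4 → posterior Inverse-Gamma(21/4, 989/32)
obs 6: x=8 → posterior Inverse-Gamma(23/4, 2013/32)
obs 7: x=1 → posterior Inverse-Gamma(25/4, 2029/32)
obs 8: x=3/2 → posterior Inverse-Gamma(27/4, 2065/32)
obs 9: x=2 → posterior Inverse-Gamma(29/4, 2129/32)
obs 10: x=-3 → posterior Inverse-Gamma(31/4, 2273/32)
obs 11: x=1 → posterior Inverse-Gamma(33/4, 2289/32)
obs 12: x=5/4 → posterior Inverse-Gamma(35/4, 1157/16)
obs 13: x=-1/2 → posterior Inverse-Gamma(37/4, 1159/16)

1159/164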